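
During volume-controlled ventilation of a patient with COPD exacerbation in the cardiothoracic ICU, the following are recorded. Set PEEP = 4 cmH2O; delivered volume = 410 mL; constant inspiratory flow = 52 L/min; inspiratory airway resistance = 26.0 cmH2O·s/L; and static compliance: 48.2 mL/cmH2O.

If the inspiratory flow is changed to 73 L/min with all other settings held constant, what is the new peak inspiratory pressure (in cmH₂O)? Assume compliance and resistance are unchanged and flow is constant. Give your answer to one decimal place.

44.1

Flow: 52 L/min ÷ 60 = 0.8667 L/s.
New flow: 73 L/min ÷ 60 = 1.2167 L/s.
PIP = Vt/C + R·V̇ + PEEP (constant-flow equation of motion).
Only the resistive term changes: ΔPIP = R × ΔV̇ = 26.0 × (1.2167 − 0.8667) = 26.0 × 0.35 = 9.1 cmH2O.
Original PIP = 410/48.2 + 26.0×0.8667 + 4 = 35.04 cmH2O; new PIP = 35.04 + (9.1) = 44.14 cmH2O.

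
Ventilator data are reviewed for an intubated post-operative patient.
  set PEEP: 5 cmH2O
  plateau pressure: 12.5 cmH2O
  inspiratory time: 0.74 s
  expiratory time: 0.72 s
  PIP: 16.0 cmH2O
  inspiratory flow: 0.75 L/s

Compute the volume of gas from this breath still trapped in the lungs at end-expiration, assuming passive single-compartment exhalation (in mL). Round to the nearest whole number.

Vt = flow × Ti = 0.75 L/s × 0.74 s × 1000 mL/L = 555.0 mL.
R = (PIP − Pplat)/V̇ = (16.0 − 12.5) / 0.75 = 3.5/0.75 = 4.667 cmH2O·s/L.
C = Vt/(Pplat − PEEP) = 555.0 / (12.5 − 5) = 555.0/7.5 = 74.0 mL/cmH2O.
τ = R × C = 4.667 × 0.074 L/cmH2O = 0.3454 s.
Fraction remaining = e^(−Te/τ) = e^(−0.72/0.3454) = 0.1244.
Trapped volume = 555.0 × 0.1244 = 69.042 mL.

69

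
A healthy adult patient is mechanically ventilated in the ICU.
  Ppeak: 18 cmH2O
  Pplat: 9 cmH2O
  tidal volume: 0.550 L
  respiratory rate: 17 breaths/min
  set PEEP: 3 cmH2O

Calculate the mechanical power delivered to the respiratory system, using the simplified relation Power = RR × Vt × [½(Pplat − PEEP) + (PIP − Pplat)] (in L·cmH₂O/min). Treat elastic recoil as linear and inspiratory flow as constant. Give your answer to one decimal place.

112.2

Per-breath work = Vt × [½(Pplat−PEEP) + (PIP−Pplat)] = 0.550 × [0.5×6.0 + 9.0] = 0.550 × 12.0 = 6.6 L·cmH2O.
Power = 17 × 6.6 = 112.2 L·cmH2O/min.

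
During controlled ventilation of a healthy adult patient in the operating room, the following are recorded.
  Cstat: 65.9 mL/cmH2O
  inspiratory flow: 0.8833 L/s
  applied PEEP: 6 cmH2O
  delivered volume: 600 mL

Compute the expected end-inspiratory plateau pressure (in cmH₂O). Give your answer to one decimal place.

15.1

Pplat = PEEP + Vt / Cstat = 6 + 600 / 65.9 = 6 + 9.105 = 15.105 cmH2O.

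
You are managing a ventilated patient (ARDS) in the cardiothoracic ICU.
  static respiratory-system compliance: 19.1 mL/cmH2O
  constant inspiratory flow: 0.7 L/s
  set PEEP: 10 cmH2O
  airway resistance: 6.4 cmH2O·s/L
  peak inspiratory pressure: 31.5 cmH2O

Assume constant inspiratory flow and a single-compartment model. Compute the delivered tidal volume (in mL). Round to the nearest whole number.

Equation of motion (constant flow): PIP = Vt/C + R·V̇ + PEEP.
Vt/C = PIP − R·V̇ − PEEP = 31.5 − 4.48 − 10 = 17.02 cmH2O.
Vt = C × 17.02 = 19.1 × 17.02 = 325.08 mL.

325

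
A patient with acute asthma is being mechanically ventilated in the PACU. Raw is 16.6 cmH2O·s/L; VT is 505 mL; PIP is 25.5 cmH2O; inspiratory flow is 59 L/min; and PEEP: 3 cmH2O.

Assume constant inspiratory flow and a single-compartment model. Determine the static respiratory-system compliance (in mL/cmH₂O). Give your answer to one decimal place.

81.8

Flow: 59 L/min ÷ 60 = 0.9833 L/s.
Equation of motion (constant flow): PIP = Vt/C + R·V̇ + PEEP.
Vt/C = PIP − R·V̇ − PEEP = 25.5 − 16.6×0.9833 − 3 = 25.5 − 16.323 − 3 = 6.177 cmH2O.
C = Vt / 6.177 = 505 / 6.177 = 81.755 mL/cmH2O.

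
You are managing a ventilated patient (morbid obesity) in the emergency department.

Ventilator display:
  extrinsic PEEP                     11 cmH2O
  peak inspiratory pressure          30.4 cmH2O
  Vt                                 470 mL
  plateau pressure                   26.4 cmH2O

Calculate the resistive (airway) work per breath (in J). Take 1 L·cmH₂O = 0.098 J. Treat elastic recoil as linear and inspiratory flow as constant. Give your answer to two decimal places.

0.18

With constant inspiratory flow the resistive pressure is constant at PIP − Pplat = 30.4 − 26.4 = 4.0 cmH2O, so resistive work = 4.0 × 0.470 = 1.88 L·cmH2O.
× 0.098 J/(L·cmH2O) → 0.1842 J.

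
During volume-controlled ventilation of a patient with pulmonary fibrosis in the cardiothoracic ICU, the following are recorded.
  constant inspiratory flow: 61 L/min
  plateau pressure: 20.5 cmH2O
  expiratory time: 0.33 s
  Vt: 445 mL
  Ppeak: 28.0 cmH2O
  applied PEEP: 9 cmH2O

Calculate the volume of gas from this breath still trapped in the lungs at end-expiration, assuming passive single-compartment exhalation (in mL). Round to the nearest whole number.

140

Flow: 61 L/min ÷ 60 = 1.0167 L/s.
R = (PIP − Pplat)/V̇ = (28.0 − 20.5) / 1.0167 = 7.5/1.0167 = 7.377 cmH2O·s/L.
C = Vt/(Pplat − PEEP) = 445.0 / (20.5 − 9) = 445.0/11.5 = 38.696 mL/cmH2O.
τ = R × C = 7.377 × 0.0387 L/cmH2O = 0.2855 s.
Fraction remaining = e^(−Te/τ) = e^(−0.33/0.2855) = 0.3148.
Trapped volume = 445.0 × 0.3148 = 140.09 mL.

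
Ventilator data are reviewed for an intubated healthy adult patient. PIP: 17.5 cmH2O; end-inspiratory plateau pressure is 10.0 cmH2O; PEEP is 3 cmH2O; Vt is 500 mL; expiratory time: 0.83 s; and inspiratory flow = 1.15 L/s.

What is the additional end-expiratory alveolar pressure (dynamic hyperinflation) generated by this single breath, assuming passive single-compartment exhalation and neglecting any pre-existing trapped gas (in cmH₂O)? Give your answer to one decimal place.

1.2

R = (PIP − Pplat)/V̇ = (17.5 − 10.0) / 1.15 = 7.5/1.15 = 6.522 cmH2O·s/L.
C = Vt/(Pplat − PEEP) = 500.0 / (10.0 − 3) = 500.0/7.0 = 71.429 mL/cmH2O.
τ = R × C = 6.522 × 0.07143 L/cmH2O = 0.4659 s.
Fraction remaining = e^(−Te/τ) = e^(−0.83/0.4659) = 0.1684; trapped volume = 500.0 × 0.1684 = 84.2 mL.
Additional alveolar pressure from trapping ≈ V_trapped / C = 84.2 / 71.429 = 1.179 cmH2O.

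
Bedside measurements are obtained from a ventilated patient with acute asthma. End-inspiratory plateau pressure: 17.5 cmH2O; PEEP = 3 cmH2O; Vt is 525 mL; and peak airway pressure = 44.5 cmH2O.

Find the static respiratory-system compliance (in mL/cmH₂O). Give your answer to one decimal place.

Cstat = Vt / (Pplat − PEEP) = 525 / (17.5 − 3) = 525 / 14.5 = 36.207 mL/cmH2O.

36.2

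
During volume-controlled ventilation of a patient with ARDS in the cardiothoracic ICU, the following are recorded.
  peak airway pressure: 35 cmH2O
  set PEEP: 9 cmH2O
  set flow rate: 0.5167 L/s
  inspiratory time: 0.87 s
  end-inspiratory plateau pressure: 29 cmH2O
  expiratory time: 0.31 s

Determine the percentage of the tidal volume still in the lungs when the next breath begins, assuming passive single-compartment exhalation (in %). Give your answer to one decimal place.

30.5

Vt = flow × Ti = 0.5167 L/s × 0.87 s × 1000 mL/L = 449.53 mL.
R = (PIP − Pplat)/V̇ = (35 − 29) / 0.5167 = 6.0/0.5167 = 11.612 cmH2O·s/L.
C = Vt/(Pplat − PEEP) = 449.53 / (29 − 9) = 449.53/20.0 = 22.477 mL/cmH2O.
τ = R × C = 11.612 × 0.02248 L/cmH2O = 0.261 s.
Fraction remaining at end-expiration = e^(−Te/τ) = e^(−0.31/0.261) = 0.3049 → 30.49%.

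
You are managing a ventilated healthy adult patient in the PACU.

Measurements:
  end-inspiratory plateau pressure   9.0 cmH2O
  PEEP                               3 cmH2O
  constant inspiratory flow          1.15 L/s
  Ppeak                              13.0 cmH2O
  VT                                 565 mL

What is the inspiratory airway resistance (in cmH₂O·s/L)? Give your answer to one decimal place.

3.5

Raw = (PIP − Pplat) / flow = (13.0 − 9.0) / 1.15 = 4.0 / 1.15 = 3.478 cmH2O·s/L.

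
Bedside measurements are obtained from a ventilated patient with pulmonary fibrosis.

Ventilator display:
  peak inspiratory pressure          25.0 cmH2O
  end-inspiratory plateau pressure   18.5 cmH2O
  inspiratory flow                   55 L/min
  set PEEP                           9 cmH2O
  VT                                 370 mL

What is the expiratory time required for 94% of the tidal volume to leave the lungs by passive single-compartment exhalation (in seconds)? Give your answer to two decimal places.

Flow: 55 L/min ÷ 60 = 0.9167 L/s.
R = (PIP − Pplat)/V̇ = (25.0 − 18.5) / 0.9167 = 6.5/0.9167 = 7.091 cmH2O·s/L.
C = Vt/(Pplat − PEEP) = 370.0 / (18.5 − 9) = 370.0/9.5 = 38.947 mL/cmH2O.
τ = R × C = 7.091 × 0.03895 L/cmH2O = 0.2762 s.
t = −τ·ln(1 − 0.94) = −0.2762·ln(0.06) = 0.7771 s.

0.78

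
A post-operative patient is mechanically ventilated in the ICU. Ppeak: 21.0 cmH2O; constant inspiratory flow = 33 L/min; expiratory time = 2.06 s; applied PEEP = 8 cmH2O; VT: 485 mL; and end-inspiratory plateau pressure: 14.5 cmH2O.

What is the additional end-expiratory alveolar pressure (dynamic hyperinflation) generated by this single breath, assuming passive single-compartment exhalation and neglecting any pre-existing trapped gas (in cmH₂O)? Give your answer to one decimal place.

Flow: 33 L/min ÷ 60 = 0.55 L/s.
R = (PIP − Pplat)/V̇ = (21.0 − 14.5) / 0.55 = 6.5/0.55 = 11.818 cmH2O·s/L.
C = Vt/(Pplat − PEEP) = 485.0 / (14.5 − 8) = 485.0/6.5 = 74.615 mL/cmH2O.
τ = R × C = 11.818 × 0.07462 L/cmH2O = 0.8819 s.
Fraction remaining = e^(−Te/τ) = e^(−2.06/0.8819) = 0.09673; trapped volume = 485.0 × 0.09673 = 46.914 mL.
Additional alveolar pressure from trapping ≈ V_trapped / C = 46.914 / 74.615 = 0.6287 cmH2O.

0.6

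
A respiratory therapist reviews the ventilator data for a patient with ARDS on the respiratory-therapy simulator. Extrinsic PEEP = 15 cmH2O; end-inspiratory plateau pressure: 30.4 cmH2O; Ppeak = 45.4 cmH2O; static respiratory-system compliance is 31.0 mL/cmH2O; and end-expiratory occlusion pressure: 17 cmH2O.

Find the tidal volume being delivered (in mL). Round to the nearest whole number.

415

End-expiratory occlusion gives total PEEP = 17 cmH2O (intrinsic PEEP = 17 − 15 = 2). Use total PEEP for the elastic gradient.
Vt = Cstat × (Pplat − PEEPtotal) = 31.0 × (30.4 − 17) = 31.0 × 13.4 = 415.4 mL.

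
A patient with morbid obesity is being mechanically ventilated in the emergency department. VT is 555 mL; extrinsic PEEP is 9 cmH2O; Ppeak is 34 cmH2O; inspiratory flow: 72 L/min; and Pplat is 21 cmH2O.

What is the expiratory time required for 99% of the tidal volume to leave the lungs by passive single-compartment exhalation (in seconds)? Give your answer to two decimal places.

Flow: 72 L/min ÷ 60 = 1.2 L/s.
R = (PIP − Pplat)/V̇ = (34 − 21) / 1.2 = 13.0/1.2 = 10.833 cmH2O·s/L.
C = Vt/(Pplat − PEEP) = 555.0 / (21 − 9) = 555.0/12.0 = 46.25 mL/cmH2O.
τ = R × C = 10.833 × 0.04625 L/cmH2O = 0.501 s.
t = −τ·ln(1 − 0.99) = −0.501·ln(0.01) = 2.307 s.

2.31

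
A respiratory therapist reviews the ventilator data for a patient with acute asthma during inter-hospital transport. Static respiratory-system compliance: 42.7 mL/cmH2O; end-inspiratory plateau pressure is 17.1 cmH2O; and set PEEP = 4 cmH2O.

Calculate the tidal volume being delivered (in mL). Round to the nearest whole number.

559

Vt = Cstat × (Pplat − PEEP) = 42.7 × (17.1 − 4) = 42.7 × 13.1 = 559.37 mL.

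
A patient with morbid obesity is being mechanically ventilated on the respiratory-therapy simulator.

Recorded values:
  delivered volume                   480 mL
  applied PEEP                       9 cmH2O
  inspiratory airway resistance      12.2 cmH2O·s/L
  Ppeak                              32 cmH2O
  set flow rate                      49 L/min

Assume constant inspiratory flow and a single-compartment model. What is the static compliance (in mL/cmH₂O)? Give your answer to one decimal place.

36.8

Flow: 49 L/min ÷ 60 = 0.8167 L/s.
Equation of motion (constant flow): PIP = Vt/C + R·V̇ + PEEP.
Vt/C = PIP − R·V̇ − PEEP = 32 − 12.2×0.8167 − 9 = 32 − 9.964 − 9 = 13.036 cmH2O.
C = Vt / 13.036 = 480 / 13.036 = 36.821 mL/cmH2O.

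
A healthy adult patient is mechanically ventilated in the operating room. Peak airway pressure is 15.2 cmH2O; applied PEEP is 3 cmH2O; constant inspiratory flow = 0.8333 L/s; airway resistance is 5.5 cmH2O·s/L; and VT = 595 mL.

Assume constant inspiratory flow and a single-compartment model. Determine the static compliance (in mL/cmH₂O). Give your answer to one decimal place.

78.1

Equation of motion (constant flow): PIP = Vt/C + R·V̇ + PEEP.
Vt/C = PIP − R·V̇ − PEEP = 15.2 − 5.5×0.8333 − 3 = 15.2 − 4.583 − 3 = 7.617 cmH2O.
C = Vt / 7.617 = 595 / 7.617 = 78.115 mL/cmH2O.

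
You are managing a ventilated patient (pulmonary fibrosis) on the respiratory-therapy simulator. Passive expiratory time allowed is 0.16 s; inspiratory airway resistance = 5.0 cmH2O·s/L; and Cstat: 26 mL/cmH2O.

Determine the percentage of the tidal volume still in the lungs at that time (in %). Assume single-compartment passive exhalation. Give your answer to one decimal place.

τ = R × C = 5.0 × 26 mL/cmH2O = 5.0 × 0.026 L/cmH2O = 0.13 s.
Passive exhalation: V(t)/V₀ = e^(−t/τ) = e^(−0.16/0.13) = 0.2921.
Fraction remaining = 0.2921 → 29.21%.

29.2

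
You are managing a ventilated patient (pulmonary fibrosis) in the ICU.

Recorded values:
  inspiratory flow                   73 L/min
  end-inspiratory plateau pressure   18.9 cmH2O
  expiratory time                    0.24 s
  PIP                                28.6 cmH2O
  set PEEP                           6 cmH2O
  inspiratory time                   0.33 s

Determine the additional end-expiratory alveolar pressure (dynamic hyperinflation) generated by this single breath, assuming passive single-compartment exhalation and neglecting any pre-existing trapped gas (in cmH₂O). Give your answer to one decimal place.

4.9

Flow: 73 L/min ÷ 60 = 1.2167 L/s.
Vt = flow × Ti = 1.2167 L/s × 0.33 s × 1000 mL/L = 401.51 mL.
R = (PIP − Pplat)/V̇ = (28.6 − 18.9) / 1.2167 = 9.7/1.2167 = 7.972 cmH2O·s/L.
C = Vt/(Pplat − PEEP) = 401.51 / (18.9 − 6) = 401.51/12.9 = 31.125 mL/cmH2O.
τ = R × C = 7.972 × 0.03113 L/cmH2O = 0.2482 s.
Fraction remaining = e^(−Te/τ) = e^(−0.24/0.2482) = 0.3802; trapped volume = 401.51 × 0.3802 = 152.65 mL.
Additional alveolar pressure from trapping ≈ V_trapped / C = 152.65 / 31.125 = 4.904 cmH2O.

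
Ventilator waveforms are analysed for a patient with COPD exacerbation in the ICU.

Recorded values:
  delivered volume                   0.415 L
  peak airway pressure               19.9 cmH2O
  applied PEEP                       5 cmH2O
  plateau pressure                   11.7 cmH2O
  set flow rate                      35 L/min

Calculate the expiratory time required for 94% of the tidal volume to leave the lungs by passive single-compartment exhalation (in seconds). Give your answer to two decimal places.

2.45

Flow: 35 L/min ÷ 60 = 0.5833 L/s.
R = (PIP − Pplat)/V̇ = (19.9 − 11.7) / 0.5833 = 8.2/0.5833 = 14.058 cmH2O·s/L.
C = Vt/(Pplat − PEEP) = 415.0 / (11.7 − 5) = 415.0/6.7 = 61.94 mL/cmH2O.
τ = R × C = 14.058 × 0.06194 L/cmH2O = 0.8708 s.
t = −τ·ln(1 − 0.94) = −0.8708·ln(0.06) = 2.45 s.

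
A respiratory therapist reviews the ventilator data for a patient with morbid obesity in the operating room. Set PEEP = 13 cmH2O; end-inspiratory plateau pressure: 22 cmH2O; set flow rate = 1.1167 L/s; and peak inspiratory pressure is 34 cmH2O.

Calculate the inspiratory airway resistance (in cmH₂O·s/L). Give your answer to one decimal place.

10.7

Raw = (PIP − Pplat) / flow = (34 − 22) / 1.1167 = 12.0 / 1.1167 = 10.746 cmH2O·s/L.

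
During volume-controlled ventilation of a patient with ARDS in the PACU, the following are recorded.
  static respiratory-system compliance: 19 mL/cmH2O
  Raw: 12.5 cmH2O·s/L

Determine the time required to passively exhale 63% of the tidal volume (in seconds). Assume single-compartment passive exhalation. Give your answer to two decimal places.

0.24

τ = R × C = 12.5 × 19 mL/cmH2O = 12.5 × 0.019 L/cmH2O = 0.2375 s.
Exhaled fraction f = 1 − e^(−t/τ) → t = −τ·ln(1 − f) = −0.2375·ln(0.37) = 0.2361 s.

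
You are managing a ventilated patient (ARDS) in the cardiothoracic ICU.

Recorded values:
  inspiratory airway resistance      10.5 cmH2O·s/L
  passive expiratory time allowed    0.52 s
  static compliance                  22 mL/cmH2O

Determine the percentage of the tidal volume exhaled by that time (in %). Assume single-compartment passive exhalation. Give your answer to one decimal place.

τ = R × C = 10.5 × 22 mL/cmH2O = 10.5 × 0.022 L/cmH2O = 0.231 s.
Passive exhalation: V(t)/V₀ = e^(−t/τ) = e^(−0.52/0.231) = 0.1053.
Fraction exhaled = 1 − 0.1053 = 0.8947 → 89.47%.

89.5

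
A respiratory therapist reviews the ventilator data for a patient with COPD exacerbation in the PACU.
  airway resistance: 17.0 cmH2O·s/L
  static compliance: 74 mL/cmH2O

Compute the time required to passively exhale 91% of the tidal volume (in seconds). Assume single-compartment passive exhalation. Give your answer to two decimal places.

3.03

τ = R × C = 17.0 × 74 mL/cmH2O = 17.0 × 0.074 L/cmH2O = 1.258 s.
Exhaled fraction f = 1 − e^(−t/τ) → t = −τ·ln(1 − f) = −1.258·ln(0.09) = 3.029 s.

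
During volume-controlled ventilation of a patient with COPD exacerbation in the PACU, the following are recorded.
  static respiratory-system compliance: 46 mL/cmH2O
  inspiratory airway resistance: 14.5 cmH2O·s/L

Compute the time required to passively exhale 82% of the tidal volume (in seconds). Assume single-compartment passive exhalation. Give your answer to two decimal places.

1.14

τ = R × C = 14.5 × 46 mL/cmH2O = 14.5 × 0.046 L/cmH2O = 0.667 s.
Exhaled fraction f = 1 − e^(−t/τ) → t = −τ·ln(1 − f) = −0.667·ln(0.18) = 1.144 s.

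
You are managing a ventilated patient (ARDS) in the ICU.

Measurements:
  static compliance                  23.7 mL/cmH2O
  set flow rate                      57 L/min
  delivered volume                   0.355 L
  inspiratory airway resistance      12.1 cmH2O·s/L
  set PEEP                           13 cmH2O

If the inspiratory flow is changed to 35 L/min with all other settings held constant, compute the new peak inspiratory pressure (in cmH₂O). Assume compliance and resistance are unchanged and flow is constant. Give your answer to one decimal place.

35.0

Flow: 57 L/min ÷ 60 = 0.95 L/s.
New flow: 35 L/min ÷ 60 = 0.5833 L/s.
PIP = Vt/C + R·V̇ + PEEP (constant-flow equation of motion).
Only the resistive term changes: ΔPIP = R × ΔV̇ = 12.1 × (0.5833 − 0.95) = 12.1 × -0.3667 = -4.437 cmH2O.
Original PIP = 355/23.7 + 12.1×0.95 + 13 = 39.474 cmH2O; new PIP = 39.474 + (-4.437) = 35.037 cmH2O.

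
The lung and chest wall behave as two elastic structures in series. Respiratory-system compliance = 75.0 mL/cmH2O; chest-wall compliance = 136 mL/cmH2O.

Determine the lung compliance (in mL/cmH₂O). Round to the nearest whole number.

1/CL = 1/Crs − 1/Ccw.
1/CL = 1/75.0 − 1/136 = 0.00598.
CL = 167.22 mL/cmH2O.

167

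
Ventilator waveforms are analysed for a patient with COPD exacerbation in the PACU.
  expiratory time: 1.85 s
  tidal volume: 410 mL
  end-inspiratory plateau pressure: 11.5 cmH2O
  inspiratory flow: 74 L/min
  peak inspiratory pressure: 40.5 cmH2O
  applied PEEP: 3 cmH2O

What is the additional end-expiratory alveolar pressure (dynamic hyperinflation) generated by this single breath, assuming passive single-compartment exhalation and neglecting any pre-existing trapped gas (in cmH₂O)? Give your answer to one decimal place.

1.7

Flow: 74 L/min ÷ 60 = 1.2333 L/s.
R = (PIP − Pplat)/V̇ = (40.5 − 11.5) / 1.2333 = 29.0/1.2333 = 23.514 cmH2O·s/L.
C = Vt/(Pplat − PEEP) = 410.0 / (11.5 − 3) = 410.0/8.5 = 48.235 mL/cmH2O.
τ = R × C = 23.514 × 0.04824 L/cmH2O = 1.134 s.
Fraction remaining = e^(−Te/τ) = e^(−1.85/1.134) = 0.1957; trapped volume = 410.0 × 0.1957 = 80.237 mL.
Additional alveolar pressure from trapping ≈ V_trapped / C = 80.237 / 48.235 = 1.663 cmH2O.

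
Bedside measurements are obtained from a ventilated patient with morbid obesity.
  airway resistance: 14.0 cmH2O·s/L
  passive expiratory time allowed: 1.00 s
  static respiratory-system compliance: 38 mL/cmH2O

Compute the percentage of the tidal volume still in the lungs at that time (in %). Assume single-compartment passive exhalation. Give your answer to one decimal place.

τ = R × C = 14.0 × 38 mL/cmH2O = 14.0 × 0.038 L/cmH2O = 0.532 s.
Passive exhalation: V(t)/V₀ = e^(−t/τ) = e^(−1.00/0.532) = 0.1526.
Fraction remaining = 0.1526 → 15.26%.

15.3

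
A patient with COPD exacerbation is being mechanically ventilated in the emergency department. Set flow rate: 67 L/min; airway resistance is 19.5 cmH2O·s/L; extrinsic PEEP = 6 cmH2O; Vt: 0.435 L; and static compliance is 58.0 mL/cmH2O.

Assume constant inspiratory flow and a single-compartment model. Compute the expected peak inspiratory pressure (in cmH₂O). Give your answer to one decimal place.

35.3

Flow: 67 L/min ÷ 60 = 1.1167 L/s.
Equation of motion (constant flow): PIP = Vt/C + R·V̇ + PEEP.
PIP = 435/58.0 + 19.5×1.1167 + 6 = 7.5 + 21.776 + 6 = 35.276 cmH2O.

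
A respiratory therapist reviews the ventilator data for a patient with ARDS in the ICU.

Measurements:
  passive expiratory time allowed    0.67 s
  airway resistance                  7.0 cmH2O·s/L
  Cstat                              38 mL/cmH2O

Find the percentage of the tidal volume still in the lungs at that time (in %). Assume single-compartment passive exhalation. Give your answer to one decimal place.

τ = R × C = 7.0 × 38 mL/cmH2O = 7.0 × 0.038 L/cmH2O = 0.266 s.
Passive exhalation: V(t)/V₀ = e^(−t/τ) = e^(−0.67/0.266) = 0.08056.
Fraction remaining = 0.08056 → 8.056%.

8.1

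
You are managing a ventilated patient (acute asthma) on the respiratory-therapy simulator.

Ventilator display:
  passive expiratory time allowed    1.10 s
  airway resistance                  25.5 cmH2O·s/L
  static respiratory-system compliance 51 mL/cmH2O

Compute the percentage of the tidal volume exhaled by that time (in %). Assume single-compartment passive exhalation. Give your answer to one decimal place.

τ = R × C = 25.5 × 51 mL/cmH2O = 25.5 × 0.051 L/cmH2O = 1.301 s.
Passive exhalation: V(t)/V₀ = e^(−t/τ) = e^(−1.10/1.301) = 0.4293.
Fraction exhaled = 1 − 0.4293 = 0.5707 → 57.07%.

57.1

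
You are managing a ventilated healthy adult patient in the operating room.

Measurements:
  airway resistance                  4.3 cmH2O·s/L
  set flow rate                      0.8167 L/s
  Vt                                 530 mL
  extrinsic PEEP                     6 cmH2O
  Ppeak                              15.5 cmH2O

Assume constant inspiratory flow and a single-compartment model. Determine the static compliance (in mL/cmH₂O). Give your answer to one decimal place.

Equation of motion (constant flow): PIP = Vt/C + R·V̇ + PEEP.
Vt/C = PIP − R·V̇ − PEEP = 15.5 − 4.3×0.8167 − 6 = 15.5 − 3.512 − 6 = 5.988 cmH2O.
C = Vt / 5.988 = 530 / 5.988 = 88.51 mL/cmH2O.

88.5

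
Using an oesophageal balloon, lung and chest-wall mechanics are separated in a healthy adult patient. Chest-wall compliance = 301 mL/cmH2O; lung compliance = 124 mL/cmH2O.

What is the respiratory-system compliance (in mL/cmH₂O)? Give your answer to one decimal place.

Lung and chest wall are elastances in series: 1/Crs = 1/CL + 1/Ccw.
1/Crs = 1/124 + 1/301 = 0.01139.
Crs = 87.796 mL/cmH2O.

87.8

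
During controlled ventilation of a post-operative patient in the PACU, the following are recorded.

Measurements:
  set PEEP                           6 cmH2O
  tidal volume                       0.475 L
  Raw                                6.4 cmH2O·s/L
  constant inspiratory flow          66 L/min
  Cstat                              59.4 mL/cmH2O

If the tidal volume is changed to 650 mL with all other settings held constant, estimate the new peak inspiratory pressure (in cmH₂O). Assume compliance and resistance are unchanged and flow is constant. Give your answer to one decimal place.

24.0

Flow: 66 L/min ÷ 60 = 1.1 L/s.
PIP = Vt/C + R·V̇ + PEEP (constant-flow equation of motion).
Only the elastic term changes: ΔPIP = ΔVt / C = (650 − 475) / 59.4 = 2.946 cmH2O.
Original PIP = 475/59.4 + 6.4×1.1 + 6 = 21.037 cmH2O; new PIP = 21.037 + (2.946) = 23.983 cmH2O.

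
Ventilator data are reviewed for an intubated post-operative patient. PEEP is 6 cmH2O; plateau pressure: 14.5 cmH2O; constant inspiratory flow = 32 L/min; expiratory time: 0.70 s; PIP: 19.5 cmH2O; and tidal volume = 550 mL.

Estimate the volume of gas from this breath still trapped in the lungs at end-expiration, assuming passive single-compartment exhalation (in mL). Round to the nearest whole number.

Flow: 32 L/min ÷ 60 = 0.5333 L/s.
R = (PIP − Pplat)/V̇ = (19.5 − 14.5) / 0.5333 = 5.0/0.5333 = 9.376 cmH2O·s/L.
C = Vt/(Pplat − PEEP) = 550.0 / (14.5 − 6) = 550.0/8.5 = 64.706 mL/cmH2O.
τ = R × C = 9.376 × 0.06471 L/cmH2O = 0.6067 s.
Fraction remaining = e^(−Te/τ) = e^(−0.70/0.6067) = 0.3154.
Trapped volume = 550.0 × 0.3154 = 173.47 mL.

173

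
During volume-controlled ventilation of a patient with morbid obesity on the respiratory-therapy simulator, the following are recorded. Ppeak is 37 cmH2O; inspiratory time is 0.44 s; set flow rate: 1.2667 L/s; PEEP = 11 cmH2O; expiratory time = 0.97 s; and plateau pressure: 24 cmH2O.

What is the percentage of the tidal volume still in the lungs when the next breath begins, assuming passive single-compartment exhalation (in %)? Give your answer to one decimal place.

11.0

Vt = flow × Ti = 1.2667 L/s × 0.44 s × 1000 mL/L = 557.35 mL.
R = (PIP − Pplat)/V̇ = (37 − 24) / 1.2667 = 13.0/1.2667 = 10.263 cmH2O·s/L.
C = Vt/(Pplat − PEEP) = 557.35 / (24 − 11) = 557.35/13.0 = 42.873 mL/cmH2O.
τ = R × C = 10.263 × 0.04287 L/cmH2O = 0.44 s.
Fraction remaining at end-expiration = e^(−Te/τ) = e^(−0.97/0.44) = 0.1103 → 11.03%.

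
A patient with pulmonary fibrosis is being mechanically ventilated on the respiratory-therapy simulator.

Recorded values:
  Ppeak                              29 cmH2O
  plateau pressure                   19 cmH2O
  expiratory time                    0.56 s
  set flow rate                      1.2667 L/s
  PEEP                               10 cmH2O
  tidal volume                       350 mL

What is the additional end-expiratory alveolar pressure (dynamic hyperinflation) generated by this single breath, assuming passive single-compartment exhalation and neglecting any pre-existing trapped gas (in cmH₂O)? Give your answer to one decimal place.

1.5

R = (PIP − Pplat)/V̇ = (29 − 19) / 1.2667 = 10.0/1.2667 = 7.895 cmH2O·s/L.
C = Vt/(Pplat − PEEP) = 350.0 / (19 − 10) = 350.0/9.0 = 38.889 mL/cmH2O.
τ = R × C = 7.895 × 0.03889 L/cmH2O = 0.307 s.
Fraction remaining = e^(−Te/τ) = e^(−0.56/0.307) = 0.1614; trapped volume = 350.0 × 0.1614 = 56.49 mL.
Additional alveolar pressure from trapping ≈ V_trapped / C = 56.49 / 38.889 = 1.453 cmH2O.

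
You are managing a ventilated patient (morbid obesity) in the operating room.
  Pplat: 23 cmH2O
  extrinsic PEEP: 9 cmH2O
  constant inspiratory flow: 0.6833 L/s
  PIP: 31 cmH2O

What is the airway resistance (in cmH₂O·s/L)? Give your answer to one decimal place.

11.7

Raw = (PIP − Pplat) / flow = (31 − 23) / 0.6833 = 8.0 / 0.6833 = 11.708 cmH2O·s/L.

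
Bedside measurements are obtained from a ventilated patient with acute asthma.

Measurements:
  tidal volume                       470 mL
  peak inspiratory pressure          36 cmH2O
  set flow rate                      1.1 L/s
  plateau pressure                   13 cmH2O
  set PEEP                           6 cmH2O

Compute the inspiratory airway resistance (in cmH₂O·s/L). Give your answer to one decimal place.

20.9

Raw = (PIP − Pplat) / flow = (36 − 13) / 1.1 = 23.0 / 1.1 = 20.909 cmH2O·s/L.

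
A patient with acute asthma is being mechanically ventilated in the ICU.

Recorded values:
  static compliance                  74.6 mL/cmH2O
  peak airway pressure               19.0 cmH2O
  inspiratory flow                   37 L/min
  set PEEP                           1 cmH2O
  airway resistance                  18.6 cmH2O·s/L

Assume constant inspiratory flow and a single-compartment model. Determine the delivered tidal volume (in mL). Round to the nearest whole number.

487

Flow: 37 L/min ÷ 60 = 0.6167 L/s.
Equation of motion (constant flow): PIP = Vt/C + R·V̇ + PEEP.
Vt/C = PIP − R·V̇ − PEEP = 19.0 − 11.471 − 1 = 6.529 cmH2O.
Vt = C × 6.529 = 74.6 × 6.529 = 487.06 mL.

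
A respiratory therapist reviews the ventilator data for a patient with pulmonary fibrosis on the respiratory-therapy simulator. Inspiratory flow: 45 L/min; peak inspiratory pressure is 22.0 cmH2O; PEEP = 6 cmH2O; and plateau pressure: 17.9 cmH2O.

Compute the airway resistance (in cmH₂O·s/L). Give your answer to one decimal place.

Flow: 45 L/min ÷ 60 = 0.75 L/s.
Raw = (PIP − Pplat) / flow = (22.0 − 17.9) / 0.75 = 4.1 / 0.75 = 5.467 cmH2O·s/L.

5.5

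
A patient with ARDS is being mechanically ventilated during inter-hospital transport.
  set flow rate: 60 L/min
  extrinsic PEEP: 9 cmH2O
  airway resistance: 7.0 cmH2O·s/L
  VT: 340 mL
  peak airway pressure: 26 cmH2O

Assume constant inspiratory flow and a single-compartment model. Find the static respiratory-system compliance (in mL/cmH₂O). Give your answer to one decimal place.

Flow: 60 L/min ÷ 60 = 1 L/s.
Equation of motion (constant flow): PIP = Vt/C + R·V̇ + PEEP.
Vt/C = PIP − R·V̇ − PEEP = 26 − 7.0×1 − 9 = 26 − 7.0 − 9 = 10.0 cmH2O.
C = Vt / 10.0 = 340 / 10.0 = 34.0 mL/cmH2O.

34.0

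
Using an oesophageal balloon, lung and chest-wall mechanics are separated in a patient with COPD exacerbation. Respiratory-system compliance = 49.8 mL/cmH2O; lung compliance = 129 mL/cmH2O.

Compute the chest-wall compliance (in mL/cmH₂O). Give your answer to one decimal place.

1/Ccw = 1/Crs − 1/CL.
1/Ccw = 1/49.8 − 1/129 = 0.01233.
Ccw = 81.103 mL/cmH2O.

81.1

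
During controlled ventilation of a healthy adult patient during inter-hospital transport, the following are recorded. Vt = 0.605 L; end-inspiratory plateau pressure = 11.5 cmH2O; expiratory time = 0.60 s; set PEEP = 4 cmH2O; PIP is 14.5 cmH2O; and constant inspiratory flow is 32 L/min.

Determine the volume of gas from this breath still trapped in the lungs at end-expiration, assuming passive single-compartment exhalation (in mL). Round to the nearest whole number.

161

Flow: 32 L/min ÷ 60 = 0.5333 L/s.
R = (PIP − Pplat)/V̇ = (14.5 − 11.5) / 0.5333 = 3.0/0.5333 = 5.625 cmH2O·s/L.
C = Vt/(Pplat − PEEP) = 605.0 / (11.5 − 4) = 605.0/7.5 = 80.667 mL/cmH2O.
τ = R × C = 5.625 × 0.08067 L/cmH2O = 0.4538 s.
Fraction remaining = e^(−Te/τ) = e^(−0.60/0.4538) = 0.2666.
Trapped volume = 605.0 × 0.2666 = 161.29 mL.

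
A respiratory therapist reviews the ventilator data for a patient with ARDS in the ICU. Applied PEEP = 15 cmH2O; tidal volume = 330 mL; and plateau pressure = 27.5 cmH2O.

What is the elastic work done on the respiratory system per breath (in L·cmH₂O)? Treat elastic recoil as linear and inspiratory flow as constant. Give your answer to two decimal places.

Elastic work ≈ ½ × (Pplat − PEEP) × Vt = 0.5 × (27.5 − 15) × 0.330 L = 0.5 × 12.5 × 0.330 = 2.063 L·cmH2O.

2.06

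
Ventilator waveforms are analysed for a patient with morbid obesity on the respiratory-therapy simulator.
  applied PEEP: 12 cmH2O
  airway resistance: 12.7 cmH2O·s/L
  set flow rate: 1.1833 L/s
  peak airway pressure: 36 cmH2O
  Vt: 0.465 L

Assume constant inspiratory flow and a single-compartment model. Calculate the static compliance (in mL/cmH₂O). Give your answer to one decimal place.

51.8

Equation of motion (constant flow): PIP = Vt/C + R·V̇ + PEEP.
Vt/C = PIP − R·V̇ − PEEP = 36 − 12.7×1.1833 − 12 = 36 − 15.028 − 12 = 8.972 cmH2O.
C = Vt / 8.972 = 465 / 8.972 = 51.828 mL/cmH2O.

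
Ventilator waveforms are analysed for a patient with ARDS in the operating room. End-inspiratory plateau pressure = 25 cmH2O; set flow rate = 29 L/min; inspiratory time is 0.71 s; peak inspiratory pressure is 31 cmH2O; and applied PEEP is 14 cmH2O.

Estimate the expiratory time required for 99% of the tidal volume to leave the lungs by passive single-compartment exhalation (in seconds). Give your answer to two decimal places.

Flow: 29 L/min ÷ 60 = 0.4833 L/s.
Vt = flow × Ti = 0.4833 L/s × 0.71 s × 1000 mL/L = 343.14 mL.
R = (PIP − Pplat)/V̇ = (31 − 25) / 0.4833 = 6.0/0.4833 = 12.415 cmH2O·s/L.
C = Vt/(Pplat − PEEP) = 343.14 / (25 − 14) = 343.14/11.0 = 31.195 mL/cmH2O.
τ = R × C = 12.415 × 0.0312 L/cmH2O = 0.3873 s.
t = −τ·ln(1 − 0.99) = −0.3873·ln(0.01) = 1.784 s.

1.78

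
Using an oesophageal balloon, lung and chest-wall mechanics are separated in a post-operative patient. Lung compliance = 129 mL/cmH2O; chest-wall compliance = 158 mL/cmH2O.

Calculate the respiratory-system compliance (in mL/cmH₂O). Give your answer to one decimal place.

Lung and chest wall are elastances in series: 1/Crs = 1/CL + 1/Ccw.
1/Crs = 1/129 + 1/158 = 0.01408.
Crs = 71.023 mL/cmH2O.

71.0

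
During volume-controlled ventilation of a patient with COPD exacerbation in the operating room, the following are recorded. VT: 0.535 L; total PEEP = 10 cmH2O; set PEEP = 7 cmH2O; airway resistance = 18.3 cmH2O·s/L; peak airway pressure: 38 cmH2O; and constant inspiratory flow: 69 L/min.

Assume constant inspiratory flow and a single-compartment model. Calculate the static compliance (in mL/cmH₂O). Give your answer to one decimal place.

76.9

Flow: 69 L/min ÷ 60 = 1.15 L/s.
Total PEEP = 10 cmH2O (set 7 + intrinsic 3); this is the baseline alveolar pressure.
Equation of motion (constant flow): PIP = Vt/C + R·V̇ + PEEP.
Vt/C = PIP − R·V̇ − PEEP = 38 − 18.3×1.15 − 10 = 38 − 21.045 − 10 = 6.955 cmH2O.
C = Vt / 6.955 = 535 / 6.955 = 76.923 mL/cmH2O.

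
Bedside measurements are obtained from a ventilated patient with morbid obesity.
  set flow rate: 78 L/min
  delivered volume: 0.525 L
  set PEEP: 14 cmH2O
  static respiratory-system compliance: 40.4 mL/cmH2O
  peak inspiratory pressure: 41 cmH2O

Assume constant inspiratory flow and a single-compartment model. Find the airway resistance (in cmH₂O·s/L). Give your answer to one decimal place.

Flow: 78 L/min ÷ 60 = 1.3 L/s.
Equation of motion (constant flow): PIP = Vt/C + R·V̇ + PEEP.
R·V̇ = PIP − Vt/C − PEEP = 41 − 525/40.4 − 14 = 41 − 12.995 − 14 = 14.005 cmH2O.
R = 14.005 / 1.3 = 10.773 cmH2O·s/L.

10.8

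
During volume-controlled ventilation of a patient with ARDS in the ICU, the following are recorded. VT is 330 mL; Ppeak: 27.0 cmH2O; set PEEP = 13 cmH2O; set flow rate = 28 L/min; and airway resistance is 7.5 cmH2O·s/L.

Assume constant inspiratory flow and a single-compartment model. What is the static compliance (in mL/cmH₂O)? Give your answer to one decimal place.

Flow: 28 L/min ÷ 60 = 0.4667 L/s.
Equation of motion (constant flow): PIP = Vt/C + R·V̇ + PEEP.
Vt/C = PIP − R·V̇ − PEEP = 27.0 − 7.5×0.4667 − 13 = 27.0 − 3.5 − 13 = 10.5 cmH2O.
C = Vt / 10.5 = 330 / 10.5 = 31.429 mL/cmH2O.

31.4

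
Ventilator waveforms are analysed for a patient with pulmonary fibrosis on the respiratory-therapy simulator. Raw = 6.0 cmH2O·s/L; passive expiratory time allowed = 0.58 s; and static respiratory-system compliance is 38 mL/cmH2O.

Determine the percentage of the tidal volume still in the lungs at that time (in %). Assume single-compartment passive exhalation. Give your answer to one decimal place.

7.9

τ = R × C = 6.0 × 38 mL/cmH2O = 6.0 × 0.038 L/cmH2O = 0.228 s.
Passive exhalation: V(t)/V₀ = e^(−t/τ) = e^(−0.58/0.228) = 0.07856.
Fraction remaining = 0.07856 → 7.856%.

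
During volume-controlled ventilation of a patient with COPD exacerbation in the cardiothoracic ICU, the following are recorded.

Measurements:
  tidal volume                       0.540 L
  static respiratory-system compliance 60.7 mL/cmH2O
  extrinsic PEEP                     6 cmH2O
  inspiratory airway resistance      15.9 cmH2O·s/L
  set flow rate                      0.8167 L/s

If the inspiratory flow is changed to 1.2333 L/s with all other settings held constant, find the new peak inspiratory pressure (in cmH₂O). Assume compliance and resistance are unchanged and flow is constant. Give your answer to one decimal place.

PIP = Vt/C + R·V̇ + PEEP (constant-flow equation of motion).
Only the resistive term changes: ΔPIP = R × ΔV̇ = 15.9 × (1.2333 − 0.8167) = 15.9 × 0.4166 = 6.624 cmH2O.
Original PIP = 540/60.7 + 15.9×0.8167 + 6 = 27.882 cmH2O; new PIP = 27.882 + (6.624) = 34.506 cmH2O.

34.5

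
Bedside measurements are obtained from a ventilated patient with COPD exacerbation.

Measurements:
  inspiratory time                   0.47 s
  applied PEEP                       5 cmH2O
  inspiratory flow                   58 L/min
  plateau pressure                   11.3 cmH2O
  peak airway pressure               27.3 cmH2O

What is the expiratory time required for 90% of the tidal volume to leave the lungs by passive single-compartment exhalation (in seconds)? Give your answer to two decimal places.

Flow: 58 L/min ÷ 60 = 0.9667 L/s.
Vt = flow × Ti = 0.9667 L/s × 0.47 s × 1000 mL/L = 454.35 mL.
R = (PIP − Pplat)/V̇ = (27.3 − 11.3) / 0.9667 = 16.0/0.9667 = 16.551 cmH2O·s/L.
C = Vt/(Pplat − PEEP) = 454.35 / (11.3 − 5) = 454.35/6.3 = 72.119 mL/cmH2O.
τ = R × C = 16.551 × 0.07212 L/cmH2O = 1.194 s.
t = −τ·ln(1 − 0.90) = −1.194·ln(0.1) = 2.749 s.

2.75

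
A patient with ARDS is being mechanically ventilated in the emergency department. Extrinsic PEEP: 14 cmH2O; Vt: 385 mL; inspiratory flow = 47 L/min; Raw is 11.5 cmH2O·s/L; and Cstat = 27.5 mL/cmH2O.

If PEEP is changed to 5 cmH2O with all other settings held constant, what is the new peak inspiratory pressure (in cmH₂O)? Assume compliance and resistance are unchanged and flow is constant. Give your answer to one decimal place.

28.0

Flow: 47 L/min ÷ 60 = 0.7833 L/s.
PIP = Vt/C + R·V̇ + PEEP (constant-flow equation of motion).
Only the baseline term changes: ΔPIP = ΔPEEP = 5 − 14 = -9.0 cmH2O.
Original PIP = 385/27.5 + 11.5×0.7833 + 14 = 37.008 cmH2O; new PIP = 37.008 + (-9.0) = 28.008 cmH2O.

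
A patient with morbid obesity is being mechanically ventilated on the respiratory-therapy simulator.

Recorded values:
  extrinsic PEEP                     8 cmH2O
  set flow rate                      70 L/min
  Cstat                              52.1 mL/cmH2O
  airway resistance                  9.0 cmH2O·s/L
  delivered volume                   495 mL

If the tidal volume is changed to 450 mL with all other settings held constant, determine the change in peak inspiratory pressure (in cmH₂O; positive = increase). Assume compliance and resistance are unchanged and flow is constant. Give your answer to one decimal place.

PIP = Vt/C + R·V̇ + PEEP (constant-flow equation of motion).
Only the elastic term changes: ΔPIP = ΔVt / C = (450 − 495) / 52.1 = -0.8637 cmH2O.

-0.9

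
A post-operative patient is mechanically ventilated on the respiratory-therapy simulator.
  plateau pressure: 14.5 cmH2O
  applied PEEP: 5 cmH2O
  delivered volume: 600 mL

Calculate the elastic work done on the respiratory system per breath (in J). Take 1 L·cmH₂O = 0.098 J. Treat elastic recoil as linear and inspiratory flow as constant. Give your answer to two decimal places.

0.28

Elastic work ≈ ½ × (Pplat − PEEP) × Vt = 0.5 × (14.5 − 5) × 0.600 L = 0.5 × 9.5 × 0.600 = 2.85 L·cmH2O.
× 0.098 J/(L·cmH2O) → 0.2793 J.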